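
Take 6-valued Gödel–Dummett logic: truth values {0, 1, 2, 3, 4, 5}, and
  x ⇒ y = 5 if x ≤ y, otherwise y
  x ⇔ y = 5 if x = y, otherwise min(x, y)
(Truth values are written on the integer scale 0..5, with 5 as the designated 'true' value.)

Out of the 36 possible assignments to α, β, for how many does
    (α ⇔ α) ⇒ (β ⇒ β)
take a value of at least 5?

36

value 5: 36 assignments (counts)
So 36 of the 36 assignments meet the threshold.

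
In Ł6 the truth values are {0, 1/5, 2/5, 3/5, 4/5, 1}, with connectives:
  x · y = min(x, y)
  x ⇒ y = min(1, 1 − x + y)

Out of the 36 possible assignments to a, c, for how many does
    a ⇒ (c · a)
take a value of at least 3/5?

value 1: 21 assignments (counts)
value 4/5: 5 assignments (counts)
value 3/5: 4 assignments (counts)
value 2/5: 3 assignments
value 1/5: 2 assignments
value 0: 1 assignment
So 30 of the 36 assignments meet the threshold.

30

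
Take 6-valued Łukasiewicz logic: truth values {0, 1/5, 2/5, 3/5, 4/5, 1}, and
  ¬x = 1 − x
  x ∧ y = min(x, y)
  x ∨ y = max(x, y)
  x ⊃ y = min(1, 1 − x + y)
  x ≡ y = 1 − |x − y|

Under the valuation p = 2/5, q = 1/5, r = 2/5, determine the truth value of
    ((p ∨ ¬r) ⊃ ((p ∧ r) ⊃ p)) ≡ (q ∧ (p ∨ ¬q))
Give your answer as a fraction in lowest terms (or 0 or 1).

1/5

¬r = ¬2/5 = 3/5
p ∨ ¬r = 2/5 ∨ 3/5 = 3/5
p ∧ r = 2/5 ∧ 2/5 = 2/5
(p ∧ r) ⊃ p = 2/5 ⊃ 2/5 = 1
(p ∨ ¬r) ⊃ ((p ∧ r) ⊃ p) = 3/5 ⊃ 1 = 1
¬q = ¬1/5 = 4/5
p ∨ ¬q = 2/5 ∨ 4/5 = 4/5
q ∧ (p ∨ ¬q) = 1/5 ∧ 4/5 = 1/5
((p ∨ ¬r) ⊃ ((p ∧ r) ⊃ p)) ≡ (q ∧ (p ∨ ¬q)) = 1 ≡ 1/5 = 1/5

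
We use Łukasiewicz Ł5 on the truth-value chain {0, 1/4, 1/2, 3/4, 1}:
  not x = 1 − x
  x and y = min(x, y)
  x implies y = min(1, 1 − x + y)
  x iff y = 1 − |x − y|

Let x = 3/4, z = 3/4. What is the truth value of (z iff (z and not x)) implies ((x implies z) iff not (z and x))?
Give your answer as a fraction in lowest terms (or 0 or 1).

not x = not 3/4 = 1/4
z and not x = 3/4 and 1/4 = 1/4
z iff (z and not x) = 3/4 iff 1/4 = 1/2
x implies z = 3/4 implies 3/4 = 1
z and x = 3/4 and 3/4 = 3/4
not (z and x) = not 3/4 = 1/4
(x implies z) iff not (z and x) = 1 iff 1/4 = 1/4
(z iff (z and not x)) implies ((x implies z) iff not (z and x)) = 1/2 implies 1/4 = 3/4

3/4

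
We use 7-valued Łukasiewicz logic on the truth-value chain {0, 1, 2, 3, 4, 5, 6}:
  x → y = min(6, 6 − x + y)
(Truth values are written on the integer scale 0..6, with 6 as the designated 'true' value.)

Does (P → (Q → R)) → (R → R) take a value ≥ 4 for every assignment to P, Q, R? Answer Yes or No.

At P = 5, Q = 6, R = 1, for instance:
Q → R = 6 → 1 = 1
P → (Q → R) = 5 → 1 = 2
R → R = 1 → 1 = 6
(P → (Q → R)) → (R → R) = 2 → 6 = 6
and checking the remaining 342 assignments likewise gives ≥ 4 in every case.

Yes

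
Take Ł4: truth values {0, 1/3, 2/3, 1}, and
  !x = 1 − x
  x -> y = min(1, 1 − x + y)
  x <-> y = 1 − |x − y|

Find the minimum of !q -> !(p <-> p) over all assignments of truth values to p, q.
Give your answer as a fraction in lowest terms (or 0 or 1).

Take p = 0, q = 0:
!q = !0 = 1
p <-> p = 0 <-> 0 = 1
!(p <-> p) = !1 = 0
!q -> !(p <-> p) = 1 -> 0 = 0
No assignment yields a value below 0, so this is the minimum.

0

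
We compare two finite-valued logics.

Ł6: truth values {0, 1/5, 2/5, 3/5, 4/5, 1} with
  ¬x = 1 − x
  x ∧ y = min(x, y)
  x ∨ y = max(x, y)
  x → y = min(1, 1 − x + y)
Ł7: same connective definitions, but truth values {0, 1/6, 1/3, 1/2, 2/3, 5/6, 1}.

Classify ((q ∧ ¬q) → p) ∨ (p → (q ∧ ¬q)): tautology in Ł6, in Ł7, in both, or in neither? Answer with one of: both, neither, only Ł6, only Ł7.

both

In Ł6: every assignment gives 1 — tautology.
In Ł7: every assignment gives 1 — tautology.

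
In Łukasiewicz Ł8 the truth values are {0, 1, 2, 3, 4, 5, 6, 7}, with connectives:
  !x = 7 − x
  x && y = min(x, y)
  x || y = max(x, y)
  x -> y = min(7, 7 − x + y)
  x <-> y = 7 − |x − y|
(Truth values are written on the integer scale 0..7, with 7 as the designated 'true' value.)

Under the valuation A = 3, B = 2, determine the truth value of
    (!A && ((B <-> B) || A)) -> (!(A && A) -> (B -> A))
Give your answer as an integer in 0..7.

7

!A = !3 = 4
B <-> B = 2 <-> 2 = 7
(B <-> B) || A = 7 || 3 = 7
!A && ((B <-> B) || A) = 4 && 7 = 4
A && A = 3 && 3 = 3
!(A && A) = !3 = 4
B -> A = 2 -> 3 = 7
!(A && A) -> (B -> A) = 4 -> 7 = 7
(!A && ((B <-> B) || A)) -> (!(A && A) -> (B -> A)) = 4 -> 7 = 7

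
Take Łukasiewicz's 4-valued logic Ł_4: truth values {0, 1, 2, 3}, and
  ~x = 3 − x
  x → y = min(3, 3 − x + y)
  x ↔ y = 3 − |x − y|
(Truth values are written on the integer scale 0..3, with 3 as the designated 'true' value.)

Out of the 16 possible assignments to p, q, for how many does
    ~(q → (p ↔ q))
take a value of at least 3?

1

p = 0, q = 0 ↦ 0  <
p = 0, q = 1 ↦ 0  <
p = 0, q = 2 ↦ 1  <
p = 0, q = 3 ↦ 3  ≥
p = 1, q = 0 ↦ 0  <
p = 1, q = 1 ↦ 0  <
p = 1, q = 2 ↦ 0  <
p = 1, q = 3 ↦ 2  <
p = 2, q = 0 ↦ 0  <
p = 2, q = 1 ↦ 0  <
p = 2, q = 2 ↦ 0  <
p = 2, q = 3 ↦ 1  <
p = 3, q = 0 ↦ 0  <
p = 3, q = 1 ↦ 0  <
p = 3, q = 2 ↦ 0  <
p = 3, q = 3 ↦ 0  <
So 1 of the 16 assignments meets the threshold.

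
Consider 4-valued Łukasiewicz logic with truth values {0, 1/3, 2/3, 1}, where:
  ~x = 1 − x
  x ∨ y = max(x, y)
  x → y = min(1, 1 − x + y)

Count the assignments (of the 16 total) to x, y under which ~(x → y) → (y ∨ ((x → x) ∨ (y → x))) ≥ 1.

16

x = 0, y = 0 ↦ 1  ≥
x = 0, y = 1/3 ↦ 1  ≥
x = 0, y = 2/3 ↦ 1  ≥
x = 0, y = 1 ↦ 1  ≥
x = 1/3, y = 0 ↦ 1  ≥
x = 1/3, y = 1/3 ↦ 1  ≥
x = 1/3, y = 2/3 ↦ 1  ≥
x = 1/3, y = 1 ↦ 1  ≥
x = 2/3, y = 0 ↦ 1  ≥
x = 2/3, y = 1/3 ↦ 1  ≥
x = 2/3, y = 2/3 ↦ 1  ≥
x = 2/3, y = 1 ↦ 1  ≥
x = 1, y = 0 ↦ 1  ≥
x = 1, y = 1/3 ↦ 1  ≥
x = 1, y = 2/3 ↦ 1  ≥
x = 1, y = 1 ↦ 1  ≥
So 16 of the 16 assignments meet the threshold.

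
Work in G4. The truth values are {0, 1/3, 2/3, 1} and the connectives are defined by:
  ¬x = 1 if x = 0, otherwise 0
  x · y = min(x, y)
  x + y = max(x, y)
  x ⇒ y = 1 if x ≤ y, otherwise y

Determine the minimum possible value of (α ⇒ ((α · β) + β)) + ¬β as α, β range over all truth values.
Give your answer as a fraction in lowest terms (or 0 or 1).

1/3

Take α = 2/3, β = 1/3:
α · β = 2/3 · 1/3 = 1/3
(α · β) + β = 1/3 + 1/3 = 1/3
α ⇒ ((α · β) + β) = 2/3 ⇒ 1/3 = 1/3
¬β = ¬1/3 = 0
(α ⇒ ((α · β) + β)) + ¬β = 1/3 + 0 = 1/3
No assignment yields a value below 1/3, so this is the minimum.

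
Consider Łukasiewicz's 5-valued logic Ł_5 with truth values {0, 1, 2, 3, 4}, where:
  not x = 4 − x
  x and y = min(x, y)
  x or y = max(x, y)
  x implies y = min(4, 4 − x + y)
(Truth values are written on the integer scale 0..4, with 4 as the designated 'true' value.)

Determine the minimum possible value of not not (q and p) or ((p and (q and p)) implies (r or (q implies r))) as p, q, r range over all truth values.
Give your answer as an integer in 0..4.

Take p = 2, q = 4, r = 0:
q and p = 4 and 2 = 2
not (q and p) = not 2 = 2
not not (q and p) = not 2 = 2
q and p = 4 and 2 = 2
p and (q and p) = 2 and 2 = 2
q implies r = 4 implies 0 = 0
r or (q implies r) = 0 or 0 = 0
(p and (q and p)) implies (r or (q implies r)) = 2 implies 0 = 2
not not (q and p) or ((p and (q and p)) implies (r or (q implies r))) = 2 or 2 = 2
No assignment yields a value below 2, so this is the minimum.

2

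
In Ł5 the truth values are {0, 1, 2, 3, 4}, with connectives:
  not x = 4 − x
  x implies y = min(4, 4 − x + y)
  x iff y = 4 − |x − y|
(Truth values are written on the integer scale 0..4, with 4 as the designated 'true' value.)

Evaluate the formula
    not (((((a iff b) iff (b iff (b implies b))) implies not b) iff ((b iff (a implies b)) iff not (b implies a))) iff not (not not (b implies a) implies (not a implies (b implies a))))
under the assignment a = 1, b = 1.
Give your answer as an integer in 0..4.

a iff b = 1 iff 1 = 4
b implies b = 1 implies 1 = 4
b iff (b implies b) = 1 iff 4 = 1
(a iff b) iff (b iff (b implies b)) = 4 iff 1 = 1
not b = not 1 = 3
((a iff b) iff (b iff (b implies b))) implies not b = 1 implies 3 = 4
a implies b = 1 implies 1 = 4
b iff (a implies b) = 1 iff 4 = 1
b implies a = 1 implies 1 = 4
not (b implies a) = not 4 = 0
(b iff (a implies b)) iff not (b implies a) = 1 iff 0 = 3
(((a iff b) iff (b iff (b implies b))) implies not b) iff ((b iff (a implies b)) iff not (b implies a)) = 4 iff 3 = 3
b implies a = 1 implies 1 = 4
not (b implies a) = not 4 = 0
not not (b implies a) = not 0 = 4
not a = not 1 = 3
b implies a = 1 implies 1 = 4
not a implies (b implies a) = 3 implies 4 = 4
not not (b implies a) implies (not a implies (b implies a)) = 4 implies 4 = 4
not (not not (b implies a) implies (not a implies (b implies a))) = not 4 = 0
((((a iff b) iff (b iff (b implies b))) implies not b) iff ((b iff (a implies b)) iff not (b implies a))) iff not (not not (b implies a) implies (not a implies (b implies a))) = 3 iff 0 = 1
not (((((a iff b) iff (b iff (b implies b))) implies not b) iff ((b iff (a implies b)) iff not (b implies a))) iff not (not not (b implies a) implies (not a implies (b implies a)))) = not 1 = 3

3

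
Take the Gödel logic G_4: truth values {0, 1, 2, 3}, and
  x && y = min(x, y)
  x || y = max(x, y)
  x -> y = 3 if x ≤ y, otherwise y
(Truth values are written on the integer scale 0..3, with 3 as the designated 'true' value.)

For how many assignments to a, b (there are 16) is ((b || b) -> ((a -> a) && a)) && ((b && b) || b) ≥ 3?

a = 0, b = 0 ↦ 0  <
a = 0, b = 1 ↦ 0  <
a = 0, b = 2 ↦ 0  <
a = 0, b = 3 ↦ 0  <
a = 1, b = 0 ↦ 0  <
a = 1, b = 1 ↦ 1  <
a = 1, b = 2 ↦ 1  <
a = 1, b = 3 ↦ 1  <
a = 2, b = 0 ↦ 0  <
a = 2, b = 1 ↦ 1  <
a = 2, b = 2 ↦ 2  <
a = 2, b = 3 ↦ 2  <
a = 3, b = 0 ↦ 0  <
a = 3, b = 1 ↦ 1  <
a = 3, b = 2 ↦ 2  <
a = 3, b = 3 ↦ 3  ≥
So 1 of the 16 assignments meets the threshold.

1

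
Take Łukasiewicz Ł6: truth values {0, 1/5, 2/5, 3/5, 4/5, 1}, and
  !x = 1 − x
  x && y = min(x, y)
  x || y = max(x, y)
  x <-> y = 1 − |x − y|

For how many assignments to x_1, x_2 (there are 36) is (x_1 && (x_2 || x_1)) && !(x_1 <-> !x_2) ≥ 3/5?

6

value 1: 1 assignment (counts)
value 4/5: 2 assignments (counts)
value 3/5: 3 assignments (counts)
value 2/5: 7 assignments
value 1/5: 12 assignments
value 0: 11 assignments
So 6 of the 36 assignments meet the threshold.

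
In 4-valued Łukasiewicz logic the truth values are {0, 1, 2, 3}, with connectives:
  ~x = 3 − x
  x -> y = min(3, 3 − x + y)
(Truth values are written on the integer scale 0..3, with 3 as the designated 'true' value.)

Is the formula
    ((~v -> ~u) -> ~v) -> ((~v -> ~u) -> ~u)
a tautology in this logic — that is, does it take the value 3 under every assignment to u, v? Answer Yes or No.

Counterexample: take u = 2, v = 1.
~v = ~1 = 2
~u = ~2 = 1
~v -> ~u = 2 -> 1 = 2
~v = ~1 = 2
(~v -> ~u) -> ~v = 2 -> 2 = 3
~v = ~1 = 2
~u = ~2 = 1
~v -> ~u = 2 -> 1 = 2
~u = ~2 = 1
(~v -> ~u) -> ~u = 2 -> 1 = 2
((~v -> ~u) -> ~v) -> ((~v -> ~u) -> ~u) = 3 -> 2 = 2
This gives 2 ≠ 3.

No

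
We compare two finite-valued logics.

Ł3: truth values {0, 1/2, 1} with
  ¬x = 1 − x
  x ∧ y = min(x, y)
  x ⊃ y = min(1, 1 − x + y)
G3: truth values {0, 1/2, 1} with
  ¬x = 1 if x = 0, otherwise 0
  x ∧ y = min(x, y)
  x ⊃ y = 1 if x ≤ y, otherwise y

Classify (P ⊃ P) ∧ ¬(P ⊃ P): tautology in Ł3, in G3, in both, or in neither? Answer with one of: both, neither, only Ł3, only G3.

neither

In Ł3: at P = 0 the value is 0 — not a tautology.
In G3: at P = 0 the value is 0 — not a tautology.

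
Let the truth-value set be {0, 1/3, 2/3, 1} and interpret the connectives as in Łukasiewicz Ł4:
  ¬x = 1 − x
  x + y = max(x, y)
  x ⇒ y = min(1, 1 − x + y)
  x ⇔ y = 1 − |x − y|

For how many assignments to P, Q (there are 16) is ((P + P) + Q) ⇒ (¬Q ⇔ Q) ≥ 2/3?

10

P = 0, Q = 0 ↦ 1  ≥
P = 0, Q = 1/3 ↦ 1  ≥
P = 0, Q = 2/3 ↦ 1  ≥
P = 0, Q = 1 ↦ 0  <
P = 1/3, Q = 0 ↦ 2/3  ≥
P = 1/3, Q = 1/3 ↦ 1  ≥
P = 1/3, Q = 2/3 ↦ 1  ≥
P = 1/3, Q = 1 ↦ 0  <
P = 2/3, Q = 0 ↦ 1/3  <
P = 2/3, Q = 1/3 ↦ 1  ≥
P = 2/3, Q = 2/3 ↦ 1  ≥
P = 2/3, Q = 1 ↦ 0  <
P = 1, Q = 0 ↦ 0  <
P = 1, Q = 1/3 ↦ 2/3  ≥
P = 1, Q = 2/3 ↦ 2/3  ≥
P = 1, Q = 1 ↦ 0  <
So 10 of the 16 assignments meet the threshold.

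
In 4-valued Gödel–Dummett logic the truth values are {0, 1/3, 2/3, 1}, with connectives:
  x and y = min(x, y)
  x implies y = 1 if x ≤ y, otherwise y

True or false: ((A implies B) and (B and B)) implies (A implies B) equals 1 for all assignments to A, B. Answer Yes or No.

A = 0, B = 0 ↦ 1
A = 0, B = 1/3 ↦ 1
A = 0, B = 2/3 ↦ 1
A = 0, B = 1 ↦ 1
A = 1/3, B = 0 ↦ 1
A = 1/3, B = 1/3 ↦ 1
A = 1/3, B = 2/3 ↦ 1
A = 1/3, B = 1 ↦ 1
A = 2/3, B = 0 ↦ 1
A = 2/3, B = 1/3 ↦ 1
A = 2/3, B = 2/3 ↦ 1
A = 2/3, B = 1 ↦ 1
A = 1, B = 0 ↦ 1
A = 1, B = 1/3 ↦ 1
A = 1, B = 2/3 ↦ 1
A = 1, B = 1 ↦ 1
Every assignment gives a value ≥ 1.

Yes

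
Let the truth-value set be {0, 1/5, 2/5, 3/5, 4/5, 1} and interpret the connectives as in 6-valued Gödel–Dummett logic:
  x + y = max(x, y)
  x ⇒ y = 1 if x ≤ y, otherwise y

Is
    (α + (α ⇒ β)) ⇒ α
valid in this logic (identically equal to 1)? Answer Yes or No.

No

Counterexample: take α = 0, β = 0.
α ⇒ β = 0 ⇒ 0 = 1
α + (α ⇒ β) = 0 + 1 = 1
(α + (α ⇒ β)) ⇒ α = 1 ⇒ 0 = 0
This gives 0 ≠ 1.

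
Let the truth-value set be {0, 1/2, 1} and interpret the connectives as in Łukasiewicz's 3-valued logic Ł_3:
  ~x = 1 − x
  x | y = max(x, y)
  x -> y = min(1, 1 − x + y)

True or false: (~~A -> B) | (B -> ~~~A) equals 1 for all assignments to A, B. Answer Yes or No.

No

Counterexample: take A = 1, B = 1/2.
~A = ~1 = 0
~~A = ~0 = 1
~~A -> B = 1 -> 1/2 = 1/2
~A = ~1 = 0
~~A = ~0 = 1
~~~A = ~1 = 0
B -> ~~~A = 1/2 -> 0 = 1/2
(~~A -> B) | (B -> ~~~A) = 1/2 | 1/2 = 1/2
This gives 1/2 ≠ 1.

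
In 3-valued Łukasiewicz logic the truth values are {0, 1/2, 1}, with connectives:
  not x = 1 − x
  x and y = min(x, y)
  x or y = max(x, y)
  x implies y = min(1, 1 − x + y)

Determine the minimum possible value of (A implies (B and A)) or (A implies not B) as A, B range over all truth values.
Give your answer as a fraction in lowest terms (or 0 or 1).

Take A = 1, B = 1/2:
B and A = 1/2 and 1 = 1/2
A implies (B and A) = 1 implies 1/2 = 1/2
not B = not 1/2 = 1/2
A implies not B = 1 implies 1/2 = 1/2
(A implies (B and A)) or (A implies not B) = 1/2 or 1/2 = 1/2
No assignment yields a value below 1/2, so this is the minimum.

1/2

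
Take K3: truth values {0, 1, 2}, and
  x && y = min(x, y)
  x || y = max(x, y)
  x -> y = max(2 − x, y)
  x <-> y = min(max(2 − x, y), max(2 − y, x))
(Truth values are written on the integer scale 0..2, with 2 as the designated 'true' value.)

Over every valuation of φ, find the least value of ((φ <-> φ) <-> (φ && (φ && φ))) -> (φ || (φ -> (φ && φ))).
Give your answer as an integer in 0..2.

Take φ = 1:
φ <-> φ = 1 <-> 1 = 1
φ && φ = 1 && 1 = 1
φ && (φ && φ) = 1 && 1 = 1
(φ <-> φ) <-> (φ && (φ && φ)) = 1 <-> 1 = 1
φ && φ = 1 && 1 = 1
φ -> (φ && φ) = 1 -> 1 = 1
φ || (φ -> (φ && φ)) = 1 || 1 = 1
((φ <-> φ) <-> (φ && (φ && φ))) -> (φ || (φ -> (φ && φ))) = 1 -> 1 = 1
No assignment yields a value below 1, so this is the minimum.

1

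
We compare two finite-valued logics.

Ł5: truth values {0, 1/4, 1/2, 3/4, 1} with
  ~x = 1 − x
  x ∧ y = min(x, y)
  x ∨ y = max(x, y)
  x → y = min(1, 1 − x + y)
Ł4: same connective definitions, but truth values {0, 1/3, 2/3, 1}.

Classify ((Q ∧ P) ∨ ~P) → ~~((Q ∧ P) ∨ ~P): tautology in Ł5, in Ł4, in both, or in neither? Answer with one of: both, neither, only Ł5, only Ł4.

In Ł5: every assignment gives 1 — tautology.
In Ł4: every assignment gives 1 — tautology.

both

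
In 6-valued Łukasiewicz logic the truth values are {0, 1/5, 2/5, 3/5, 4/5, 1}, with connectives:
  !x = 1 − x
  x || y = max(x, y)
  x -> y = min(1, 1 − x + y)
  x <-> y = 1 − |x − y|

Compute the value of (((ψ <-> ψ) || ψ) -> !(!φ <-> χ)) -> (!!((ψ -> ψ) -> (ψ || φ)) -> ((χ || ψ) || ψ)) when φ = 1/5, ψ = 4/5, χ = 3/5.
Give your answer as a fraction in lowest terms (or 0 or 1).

1

ψ <-> ψ = 4/5 <-> 4/5 = 1
(ψ <-> ψ) || ψ = 1 || 4/5 = 1
!φ = !1/5 = 4/5
!φ <-> χ = 4/5 <-> 3/5 = 4/5
!(!φ <-> χ) = !4/5 = 1/5
((ψ <-> ψ) || ψ) -> !(!φ <-> χ) = 1 -> 1/5 = 1/5
ψ -> ψ = 4/5 -> 4/5 = 1
ψ || φ = 4/5 || 1/5 = 4/5
(ψ -> ψ) -> (ψ || φ) = 1 -> 4/5 = 4/5
!((ψ -> ψ) -> (ψ || φ)) = !4/5 = 1/5
!!((ψ -> ψ) -> (ψ || φ)) = !1/5 = 4/5
χ || ψ = 3/5 || 4/5 = 4/5
(χ || ψ) || ψ = 4/5 || 4/5 = 4/5
!!((ψ -> ψ) -> (ψ || φ)) -> ((χ || ψ) || ψ) = 4/5 -> 4/5 = 1
(((ψ <-> ψ) || ψ) -> !(!φ <-> χ)) -> (!!((ψ -> ψ) -> (ψ || φ)) -> ((χ || ψ) || ψ)) = 1/5 -> 1 = 1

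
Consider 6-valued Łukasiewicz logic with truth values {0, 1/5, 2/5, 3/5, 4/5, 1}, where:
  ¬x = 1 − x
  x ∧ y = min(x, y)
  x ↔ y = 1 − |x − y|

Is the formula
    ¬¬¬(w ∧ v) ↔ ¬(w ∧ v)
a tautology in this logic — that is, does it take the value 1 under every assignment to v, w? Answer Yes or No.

Yes

At v = 2/5, w = 4/5, for instance:
w ∧ v = 4/5 ∧ 2/5 = 2/5
¬(w ∧ v) = ¬2/5 = 3/5
¬¬(w ∧ v) = ¬3/5 = 2/5
¬¬¬(w ∧ v) = ¬2/5 = 3/5
¬¬¬(w ∧ v) ↔ ¬(w ∧ v) = 3/5 ↔ 3/5 = 1
and checking the remaining 35 assignments likewise gives ≥ 1 in every case.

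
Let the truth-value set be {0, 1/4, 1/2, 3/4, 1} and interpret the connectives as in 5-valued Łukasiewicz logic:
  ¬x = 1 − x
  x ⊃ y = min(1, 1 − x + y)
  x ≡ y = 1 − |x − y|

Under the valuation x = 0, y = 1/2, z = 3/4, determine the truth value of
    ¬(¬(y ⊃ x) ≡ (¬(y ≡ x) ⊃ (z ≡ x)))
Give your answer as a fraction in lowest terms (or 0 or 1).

1/4

y ⊃ x = 1/2 ⊃ 0 = 1/2
¬(y ⊃ x) = ¬1/2 = 1/2
y ≡ x = 1/2 ≡ 0 = 1/2
¬(y ≡ x) = ¬1/2 = 1/2
z ≡ x = 3/4 ≡ 0 = 1/4
¬(y ≡ x) ⊃ (z ≡ x) = 1/2 ⊃ 1/4 = 3/4
¬(y ⊃ x) ≡ (¬(y ≡ x) ⊃ (z ≡ x)) = 1/2 ≡ 3/4 = 3/4
¬(¬(y ⊃ x) ≡ (¬(y ≡ x) ⊃ (z ≡ x))) = ¬3/4 = 1/4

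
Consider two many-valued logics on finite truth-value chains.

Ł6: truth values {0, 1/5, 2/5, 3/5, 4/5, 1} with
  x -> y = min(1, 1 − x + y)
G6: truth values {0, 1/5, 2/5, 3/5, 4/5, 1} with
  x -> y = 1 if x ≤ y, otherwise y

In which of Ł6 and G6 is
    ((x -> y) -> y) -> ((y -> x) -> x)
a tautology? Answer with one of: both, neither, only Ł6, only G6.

only Ł6

In Ł6: every assignment gives 1 — tautology.
In G6: at x = 1/5, y = 0 the value is 1/5 — not a tautology.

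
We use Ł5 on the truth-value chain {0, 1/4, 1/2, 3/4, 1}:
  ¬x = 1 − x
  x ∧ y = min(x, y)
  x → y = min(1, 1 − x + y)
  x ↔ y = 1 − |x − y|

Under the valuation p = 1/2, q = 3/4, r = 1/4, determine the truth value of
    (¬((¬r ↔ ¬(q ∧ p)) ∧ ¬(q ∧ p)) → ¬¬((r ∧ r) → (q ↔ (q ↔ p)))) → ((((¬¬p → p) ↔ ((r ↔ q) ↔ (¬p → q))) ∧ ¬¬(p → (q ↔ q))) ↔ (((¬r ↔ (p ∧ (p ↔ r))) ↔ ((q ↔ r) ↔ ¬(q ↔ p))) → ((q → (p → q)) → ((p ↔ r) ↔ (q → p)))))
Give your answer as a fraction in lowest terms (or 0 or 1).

¬r = ¬1/4 = 3/4
q ∧ p = 3/4 ∧ 1/2 = 1/2
¬(q ∧ p) = ¬1/2 = 1/2
¬r ↔ ¬(q ∧ p) = 3/4 ↔ 1/2 = 3/4
q ∧ p = 3/4 ∧ 1/2 = 1/2
¬(q ∧ p) = ¬1/2 = 1/2
(¬r ↔ ¬(q ∧ p)) ∧ ¬(q ∧ p) = 3/4 ∧ 1/2 = 1/2
¬((¬r ↔ ¬(q ∧ p)) ∧ ¬(q ∧ p)) = ¬1/2 = 1/2
r ∧ r = 1/4 ∧ 1/4 = 1/4
q ↔ p = 3/4 ↔ 1/2 = 3/4
q ↔ (q ↔ p) = 3/4 ↔ 3/4 = 1
(r ∧ r) → (q ↔ (q ↔ p)) = 1/4 → 1 = 1
¬((r ∧ r) → (q ↔ (q ↔ p))) = ¬1 = 0
¬¬((r ∧ r) → (q ↔ (q ↔ p))) = ¬0 = 1
¬((¬r ↔ ¬(q ∧ p)) ∧ ¬(q ∧ p)) → ¬¬((r ∧ r) → (q ↔ (q ↔ p))) = 1/2 → 1 = 1
¬p = ¬1/2 = 1/2
¬¬p = ¬1/2 = 1/2
¬¬p → p = 1/2 → 1/2 = 1
r ↔ q = 1/4 ↔ 3/4 = 1/2
¬p = ¬1/2 = 1/2
¬p → q = 1/2 → 3/4 = 1
(r ↔ q) ↔ (¬p → q) = 1/2 ↔ 1 = 1/2
(¬¬p → p) ↔ ((r ↔ q) ↔ (¬p → q)) = 1 ↔ 1/2 = 1/2
q ↔ q = 3/4 ↔ 3/4 = 1
p → (q ↔ q) = 1/2 → 1 = 1
¬(p → (q ↔ q)) = ¬1 = 0
¬¬(p → (q ↔ q)) = ¬0 = 1
((¬¬p → p) ↔ ((r ↔ q) ↔ (¬p → q))) ∧ ¬¬(p → (q ↔ q)) = 1/2 ∧ 1 = 1/2
¬r = ¬1/4 = 3/4
p ↔ r = 1/2 ↔ 1/4 = 3/4
p ∧ (p ↔ r) = 1/2 ∧ 3/4 = 1/2
¬r ↔ (p ∧ (p ↔ r)) = 3/4 ↔ 1/2 = 3/4
q ↔ r = 3/4 ↔ 1/4 = 1/2
q ↔ p = 3/4 ↔ 1/2 = 3/4
¬(q ↔ p) = ¬3/4 = 1/4
(q ↔ r) ↔ ¬(q ↔ p) = 1/2 ↔ 1/4 = 3/4
(¬r ↔ (p ∧ (p ↔ r))) ↔ ((q ↔ r) ↔ ¬(q ↔ p)) = 3/4 ↔ 3/4 = 1
p → q = 1/2 → 3/4 = 1
q → (p → q) = 3/4 → 1 = 1
p ↔ r = 1/2 ↔ 1/4 = 3/4
q → p = 3/4 → 1/2 = 3/4
(p ↔ r) ↔ (q → p) = 3/4 ↔ 3/4 = 1
(q → (p → q)) → ((p ↔ r) ↔ (q → p)) = 1 → 1 = 1
((¬r ↔ (p ∧ (p ↔ r))) ↔ ((q ↔ r) ↔ ¬(q ↔ p))) → ((q → (p → q)) → ((p ↔ r) ↔ (q → p))) = 1 → 1 = 1
(((¬¬p → p) ↔ ((r ↔ q) ↔ (¬p → q))) ∧ ¬¬(p → (q ↔ q))) ↔ (((¬r ↔ (p ∧ (p ↔ r))) ↔ ((q ↔ r) ↔ ¬(q ↔ p))) → ((q → (p → q)) → ((p ↔ r) ↔ (q → p)))) = 1/2 ↔ 1 = 1/2
(¬((¬r ↔ ¬(q ∧ p)) ∧ ¬(q ∧ p)) → ¬¬((r ∧ r) → (q ↔ (q ↔ p)))) → ((((¬¬p → p) ↔ ((r ↔ q) ↔ (¬p → q))) ∧ ¬¬(p → (q ↔ q))) ↔ (((¬r ↔ (p ∧ (p ↔ r))) ↔ ((q ↔ r) ↔ ¬(q ↔ p))) → ((q → (p → q)) → ((p ↔ r) ↔ (q → p))))) = 1 → 1/2 = 1/2

1/2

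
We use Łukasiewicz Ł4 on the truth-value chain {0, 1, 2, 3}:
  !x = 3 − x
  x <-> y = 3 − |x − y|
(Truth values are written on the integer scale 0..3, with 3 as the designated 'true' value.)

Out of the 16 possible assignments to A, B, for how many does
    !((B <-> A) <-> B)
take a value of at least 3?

2

A = 0, B = 0 ↦ 3  ≥
A = 0, B = 1 ↦ 1  <
A = 0, B = 2 ↦ 1  <
A = 0, B = 3 ↦ 3  ≥
A = 1, B = 0 ↦ 2  <
A = 1, B = 1 ↦ 2  <
A = 1, B = 2 ↦ 0  <
A = 1, B = 3 ↦ 2  <
A = 2, B = 0 ↦ 1  <
A = 2, B = 1 ↦ 1  <
A = 2, B = 2 ↦ 1  <
A = 2, B = 3 ↦ 1  <
A = 3, B = 0 ↦ 0  <
A = 3, B = 1 ↦ 0  <
A = 3, B = 2 ↦ 0  <
A = 3, B = 3 ↦ 0  <
So 2 of the 16 assignments meet the threshold.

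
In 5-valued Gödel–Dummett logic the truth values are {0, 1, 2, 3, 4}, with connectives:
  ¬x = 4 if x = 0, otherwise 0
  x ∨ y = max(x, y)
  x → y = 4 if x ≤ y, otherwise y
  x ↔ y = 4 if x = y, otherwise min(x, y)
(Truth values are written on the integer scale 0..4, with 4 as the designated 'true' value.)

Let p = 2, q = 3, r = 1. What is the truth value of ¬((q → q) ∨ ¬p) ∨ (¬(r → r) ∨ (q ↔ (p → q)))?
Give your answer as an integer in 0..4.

3

q → q = 3 → 3 = 4
¬p = ¬2 = 0
(q → q) ∨ ¬p = 4 ∨ 0 = 4
¬((q → q) ∨ ¬p) = ¬4 = 0
r → r = 1 → 1 = 4
¬(r → r) = ¬4 = 0
p → q = 2 → 3 = 4
q ↔ (p → q) = 3 ↔ 4 = 3
¬(r → r) ∨ (q ↔ (p → q)) = 0 ∨ 3 = 3
¬((q → q) ∨ ¬p) ∨ (¬(r → r) ∨ (q ↔ (p → q))) = 0 ∨ 3 = 3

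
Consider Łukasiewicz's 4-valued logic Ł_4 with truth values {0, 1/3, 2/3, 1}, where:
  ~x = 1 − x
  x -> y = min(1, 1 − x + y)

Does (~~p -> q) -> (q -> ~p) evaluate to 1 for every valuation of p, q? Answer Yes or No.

Counterexample: take p = 1/3, q = 1.
~p = ~1/3 = 2/3
~~p = ~2/3 = 1/3
~~p -> q = 1/3 -> 1 = 1
~p = ~1/3 = 2/3
q -> ~p = 1 -> 2/3 = 2/3
(~~p -> q) -> (q -> ~p) = 1 -> 2/3 = 2/3
This gives 2/3 ≠ 1.

No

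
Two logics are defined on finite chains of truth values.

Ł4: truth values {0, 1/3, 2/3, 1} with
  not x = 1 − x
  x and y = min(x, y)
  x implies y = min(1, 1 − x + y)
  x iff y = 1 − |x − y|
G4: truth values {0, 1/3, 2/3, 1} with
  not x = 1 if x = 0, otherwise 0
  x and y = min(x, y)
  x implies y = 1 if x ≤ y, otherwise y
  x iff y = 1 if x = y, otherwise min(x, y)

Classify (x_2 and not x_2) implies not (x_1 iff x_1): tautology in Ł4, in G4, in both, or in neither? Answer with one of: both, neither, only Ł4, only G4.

only G4

In Ł4: at x_1 = 0, x_2 = 1/3 the value is 2/3 — not a tautology.
In G4: every assignment gives 1 — tautology.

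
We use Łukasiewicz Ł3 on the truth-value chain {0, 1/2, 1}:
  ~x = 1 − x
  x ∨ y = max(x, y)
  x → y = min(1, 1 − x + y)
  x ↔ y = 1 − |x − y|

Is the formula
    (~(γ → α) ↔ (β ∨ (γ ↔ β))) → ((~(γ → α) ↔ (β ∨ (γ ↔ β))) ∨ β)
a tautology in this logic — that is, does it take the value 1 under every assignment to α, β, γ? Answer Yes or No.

Yes

At α = 1/2, β = 0, γ = 0, for instance:
γ → α = 0 → 1/2 = 1
~(γ → α) = ~1 = 0
γ ↔ β = 0 ↔ 0 = 1
β ∨ (γ ↔ β) = 0 ∨ 1 = 1
~(γ → α) ↔ (β ∨ (γ ↔ β)) = 0 ↔ 1 = 0
(~(γ → α) ↔ (β ∨ (γ ↔ β))) ∨ β = 0 ∨ 0 = 0
(~(γ → α) ↔ (β ∨ (γ ↔ β))) → ((~(γ → α) ↔ (β ∨ (γ ↔ β))) ∨ β) = 0 → 0 = 1
and checking the remaining 26 assignments likewise gives ≥ 1 in every case.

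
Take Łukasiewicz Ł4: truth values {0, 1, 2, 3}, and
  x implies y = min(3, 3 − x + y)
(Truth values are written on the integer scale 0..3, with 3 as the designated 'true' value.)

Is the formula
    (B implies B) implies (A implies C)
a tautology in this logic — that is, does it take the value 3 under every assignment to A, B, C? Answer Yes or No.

Counterexample: take A = 1, B = 0, C = 0.
B implies B = 0 implies 0 = 3
A implies C = 1 implies 0 = 2
(B implies B) implies (A implies C) = 3 implies 2 = 2
This gives 2 ≠ 3.

No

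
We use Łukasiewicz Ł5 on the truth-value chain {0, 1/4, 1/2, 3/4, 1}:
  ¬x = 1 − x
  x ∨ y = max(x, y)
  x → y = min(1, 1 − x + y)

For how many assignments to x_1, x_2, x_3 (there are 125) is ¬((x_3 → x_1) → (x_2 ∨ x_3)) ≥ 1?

5

value 1: 5 assignments (counts)
value 3/4: 13 assignments
value 1/2: 20 assignments
value 1/4: 24 assignments
value 0: 63 assignments
So 5 of the 125 assignments meet the threshold.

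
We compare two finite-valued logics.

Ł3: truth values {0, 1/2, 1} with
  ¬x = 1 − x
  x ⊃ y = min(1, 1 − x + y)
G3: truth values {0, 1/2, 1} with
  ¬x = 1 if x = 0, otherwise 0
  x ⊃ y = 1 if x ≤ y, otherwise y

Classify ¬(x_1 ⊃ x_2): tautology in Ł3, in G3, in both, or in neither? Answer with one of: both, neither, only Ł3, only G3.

In Ł3: at x_1 = 0, x_2 = 0 the value is 0 — not a tautology.
In G3: at x_1 = 0, x_2 = 0 the value is 0 — not a tautology.

neither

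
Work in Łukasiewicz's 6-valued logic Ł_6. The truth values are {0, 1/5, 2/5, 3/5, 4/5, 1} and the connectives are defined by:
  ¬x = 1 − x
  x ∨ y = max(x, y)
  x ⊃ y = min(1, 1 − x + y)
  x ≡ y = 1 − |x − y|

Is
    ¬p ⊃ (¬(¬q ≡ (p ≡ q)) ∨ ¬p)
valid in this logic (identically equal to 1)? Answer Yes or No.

At p = 1/5, q = 2/5, for instance:
¬p = ¬1/5 = 4/5
¬q = ¬2/5 = 3/5
p ≡ q = 1/5 ≡ 2/5 = 4/5
¬q ≡ (p ≡ q) = 3/5 ≡ 4/5 = 4/5
¬(¬q ≡ (p ≡ q)) = ¬4/5 = 1/5
¬(¬q ≡ (p ≡ q)) ∨ ¬p = 1/5 ∨ 4/5 = 4/5
¬p ⊃ (¬(¬q ≡ (p ≡ q)) ∨ ¬p) = 4/5 ⊃ 4/5 = 1
and checking the remaining 35 assignments likewise gives ≥ 1 in every case.

Yes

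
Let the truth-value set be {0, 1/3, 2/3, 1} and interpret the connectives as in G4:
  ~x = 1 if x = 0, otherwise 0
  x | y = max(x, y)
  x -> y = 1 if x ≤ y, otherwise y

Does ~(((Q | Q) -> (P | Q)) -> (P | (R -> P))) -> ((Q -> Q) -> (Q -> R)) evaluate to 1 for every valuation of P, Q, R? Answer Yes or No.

No

Counterexample: take P = 0, Q = 2/3, R = 1/3.
Q | Q = 2/3 | 2/3 = 2/3
P | Q = 0 | 2/3 = 2/3
(Q | Q) -> (P | Q) = 2/3 -> 2/3 = 1
R -> P = 1/3 -> 0 = 0
P | (R -> P) = 0 | 0 = 0
((Q | Q) -> (P | Q)) -> (P | (R -> P)) = 1 -> 0 = 0
~(((Q | Q) -> (P | Q)) -> (P | (R -> P))) = ~0 = 1
Q -> Q = 2/3 -> 2/3 = 1
Q -> R = 2/3 -> 1/3 = 1/3
(Q -> Q) -> (Q -> R) = 1 -> 1/3 = 1/3
~(((Q | Q) -> (P | Q)) -> (P | (R -> P))) -> ((Q -> Q) -> (Q -> R)) = 1 -> 1/3 = 1/3
This gives 1/3 ≠ 1.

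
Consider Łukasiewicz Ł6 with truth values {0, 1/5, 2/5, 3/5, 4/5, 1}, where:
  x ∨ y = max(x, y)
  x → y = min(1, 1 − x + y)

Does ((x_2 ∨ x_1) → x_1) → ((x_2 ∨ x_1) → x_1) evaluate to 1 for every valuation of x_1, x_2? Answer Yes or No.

Yes

At x_1 = 1, x_2 = 4/5, for instance:
x_2 ∨ x_1 = 4/5 ∨ 1 = 1
(x_2 ∨ x_1) → x_1 = 1 → 1 = 1
((x_2 ∨ x_1) → x_1) → ((x_2 ∨ x_1) → x_1) = 1 → 1 = 1
and checking the remaining 35 assignments likewise gives ≥ 1 in every case.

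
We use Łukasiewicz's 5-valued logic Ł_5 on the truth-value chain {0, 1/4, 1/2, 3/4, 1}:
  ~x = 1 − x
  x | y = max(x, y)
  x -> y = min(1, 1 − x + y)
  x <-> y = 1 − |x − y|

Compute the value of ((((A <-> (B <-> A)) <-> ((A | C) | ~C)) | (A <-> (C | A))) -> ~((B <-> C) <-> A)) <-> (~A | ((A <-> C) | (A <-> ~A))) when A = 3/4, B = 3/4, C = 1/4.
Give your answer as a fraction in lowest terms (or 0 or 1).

3/4

B <-> A = 3/4 <-> 3/4 = 1
A <-> (B <-> A) = 3/4 <-> 1 = 3/4
A | C = 3/4 | 1/4 = 3/4
~C = ~1/4 = 3/4
(A | C) | ~C = 3/4 | 3/4 = 3/4
(A <-> (B <-> A)) <-> ((A | C) | ~C) = 3/4 <-> 3/4 = 1
C | A = 1/4 | 3/4 = 3/4
A <-> (C | A) = 3/4 <-> 3/4 = 1
((A <-> (B <-> A)) <-> ((A | C) | ~C)) | (A <-> (C | A)) = 1 | 1 = 1
B <-> C = 3/4 <-> 1/4 = 1/2
(B <-> C) <-> A = 1/2 <-> 3/4 = 3/4
~((B <-> C) <-> A) = ~3/4 = 1/4
(((A <-> (B <-> A)) <-> ((A | C) | ~C)) | (A <-> (C | A))) -> ~((B <-> C) <-> A) = 1 -> 1/4 = 1/4
~A = ~3/4 = 1/4
A <-> C = 3/4 <-> 1/4 = 1/2
~A = ~3/4 = 1/4
A <-> ~A = 3/4 <-> 1/4 = 1/2
(A <-> C) | (A <-> ~A) = 1/2 | 1/2 = 1/2
~A | ((A <-> C) | (A <-> ~A)) = 1/4 | 1/2 = 1/2
((((A <-> (B <-> A)) <-> ((A | C) | ~C)) | (A <-> (C | A))) -> ~((B <-> C) <-> A)) <-> (~A | ((A <-> C) | (A <-> ~A))) = 1/4 <-> 1/2 = 3/4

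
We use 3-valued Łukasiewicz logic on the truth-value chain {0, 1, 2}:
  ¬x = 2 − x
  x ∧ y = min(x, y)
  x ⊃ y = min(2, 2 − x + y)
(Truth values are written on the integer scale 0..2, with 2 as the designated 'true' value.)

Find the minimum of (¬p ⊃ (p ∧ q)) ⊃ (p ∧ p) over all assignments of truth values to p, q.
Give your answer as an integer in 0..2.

1

Take p = 1, q = 1:
¬p = ¬1 = 1
p ∧ q = 1 ∧ 1 = 1
¬p ⊃ (p ∧ q) = 1 ⊃ 1 = 2
p ∧ p = 1 ∧ 1 = 1
(¬p ⊃ (p ∧ q)) ⊃ (p ∧ p) = 2 ⊃ 1 = 1
No assignment yields a value below 1, so this is the minimum.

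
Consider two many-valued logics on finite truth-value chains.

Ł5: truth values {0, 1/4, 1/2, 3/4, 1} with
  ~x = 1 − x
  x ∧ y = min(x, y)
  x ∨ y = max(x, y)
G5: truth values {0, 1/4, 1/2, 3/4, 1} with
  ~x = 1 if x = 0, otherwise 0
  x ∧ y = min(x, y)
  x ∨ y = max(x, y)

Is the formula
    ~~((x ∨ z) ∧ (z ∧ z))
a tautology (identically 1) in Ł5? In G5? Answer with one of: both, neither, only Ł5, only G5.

neither

In Ł5: at x = 0, z = 0 the value is 0 — not a tautology.
In G5: at x = 0, z = 0 the value is 0 — not a tautology.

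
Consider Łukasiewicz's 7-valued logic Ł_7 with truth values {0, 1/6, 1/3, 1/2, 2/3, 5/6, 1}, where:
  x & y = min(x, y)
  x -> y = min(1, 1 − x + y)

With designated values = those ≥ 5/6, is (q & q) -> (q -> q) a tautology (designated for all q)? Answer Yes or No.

q = 0 ↦ 1
q = 1/6 ↦ 1
q = 1/3 ↦ 1
q = 1/2 ↦ 1
q = 2/3 ↦ 1
q = 5/6 ↦ 1
q = 1 ↦ 1
Every assignment gives a value ≥ 5/6.

Yes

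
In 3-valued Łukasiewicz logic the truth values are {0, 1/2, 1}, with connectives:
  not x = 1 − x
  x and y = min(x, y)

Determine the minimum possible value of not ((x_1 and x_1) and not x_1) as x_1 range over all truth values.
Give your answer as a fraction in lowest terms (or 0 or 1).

1/2

Take x_1 = 1/2:
x_1 and x_1 = 1/2 and 1/2 = 1/2
not x_1 = not 1/2 = 1/2
(x_1 and x_1) and not x_1 = 1/2 and 1/2 = 1/2
not ((x_1 and x_1) and not x_1) = not 1/2 = 1/2
No assignment yields a value below 1/2, so this is the minimum.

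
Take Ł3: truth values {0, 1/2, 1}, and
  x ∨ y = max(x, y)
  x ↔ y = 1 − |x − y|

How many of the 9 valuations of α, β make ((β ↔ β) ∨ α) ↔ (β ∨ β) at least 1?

α = 0, β = 0 ↦ 0  <
α = 0, β = 1/2 ↦ 1/2  <
α = 0, β = 1 ↦ 1  ≥
α = 1/2, β = 0 ↦ 0  <
α = 1/2, β = 1/2 ↦ 1/2  <
α = 1/2, β = 1 ↦ 1  ≥
α = 1, β = 0 ↦ 0  <
α = 1, β = 1/2 ↦ 1/2  <
α = 1, β = 1 ↦ 1  ≥
So 3 of the 9 assignments meet the threshold.

3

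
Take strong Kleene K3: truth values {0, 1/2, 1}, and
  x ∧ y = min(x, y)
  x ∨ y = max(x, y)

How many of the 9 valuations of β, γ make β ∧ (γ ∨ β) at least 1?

3

β = 0, γ = 0 ↦ 0  <
β = 0, γ = 1/2 ↦ 0  <
β = 0, γ = 1 ↦ 0  <
β = 1/2, γ = 0 ↦ 1/2  <
β = 1/2, γ = 1/2 ↦ 1/2  <
β = 1/2, γ = 1 ↦ 1/2  <
β = 1, γ = 0 ↦ 1  ≥
β = 1, γ = 1/2 ↦ 1  ≥
β = 1, γ = 1 ↦ 1  ≥
So 3 of the 9 assignments meet the threshold.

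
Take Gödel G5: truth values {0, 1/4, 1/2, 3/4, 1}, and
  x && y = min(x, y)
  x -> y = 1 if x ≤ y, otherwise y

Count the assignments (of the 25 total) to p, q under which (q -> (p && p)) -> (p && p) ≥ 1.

15

value 1: 15 assignments (counts)
value 3/4: 4 assignments
value 1/2: 3 assignments
value 1/4: 2 assignments
value 0: 1 assignment
So 15 of the 25 assignments meet the threshold.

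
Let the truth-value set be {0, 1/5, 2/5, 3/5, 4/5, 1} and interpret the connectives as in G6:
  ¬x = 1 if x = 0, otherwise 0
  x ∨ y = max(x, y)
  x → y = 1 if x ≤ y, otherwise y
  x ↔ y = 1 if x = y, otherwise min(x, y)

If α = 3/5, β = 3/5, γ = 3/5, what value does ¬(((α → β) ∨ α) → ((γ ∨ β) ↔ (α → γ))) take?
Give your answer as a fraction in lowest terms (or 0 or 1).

α → β = 3/5 → 3/5 = 1
(α → β) ∨ α = 1 ∨ 3/5 = 1
γ ∨ β = 3/5 ∨ 3/5 = 3/5
α → γ = 3/5 → 3/5 = 1
(γ ∨ β) ↔ (α → γ) = 3/5 ↔ 1 = 3/5
((α → β) ∨ α) → ((γ ∨ β) ↔ (α → γ)) = 1 → 3/5 = 3/5
¬(((α → β) ∨ α) → ((γ ∨ β) ↔ (α → γ))) = ¬3/5 = 0

0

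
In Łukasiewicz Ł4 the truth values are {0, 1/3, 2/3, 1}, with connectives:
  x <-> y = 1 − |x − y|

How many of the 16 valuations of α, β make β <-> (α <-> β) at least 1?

5

α = 0, β = 0 ↦ 0  <
α = 0, β = 1/3 ↦ 2/3  <
α = 0, β = 2/3 ↦ 2/3  <
α = 0, β = 1 ↦ 0  <
α = 1/3, β = 0 ↦ 1/3  <
α = 1/3, β = 1/3 ↦ 1/3  <
α = 1/3, β = 2/3 ↦ 1  ≥
α = 1/3, β = 1 ↦ 1/3  <
α = 2/3, β = 0 ↦ 2/3  <
α = 2/3, β = 1/3 ↦ 2/3  <
α = 2/3, β = 2/3 ↦ 2/3  <
α = 2/3, β = 1 ↦ 2/3  <
α = 1, β = 0 ↦ 1  ≥
α = 1, β = 1/3 ↦ 1  ≥
α = 1, β = 2/3 ↦ 1  ≥
α = 1, β = 1 ↦ 1  ≥
So 5 of the 16 assignments meet the threshold.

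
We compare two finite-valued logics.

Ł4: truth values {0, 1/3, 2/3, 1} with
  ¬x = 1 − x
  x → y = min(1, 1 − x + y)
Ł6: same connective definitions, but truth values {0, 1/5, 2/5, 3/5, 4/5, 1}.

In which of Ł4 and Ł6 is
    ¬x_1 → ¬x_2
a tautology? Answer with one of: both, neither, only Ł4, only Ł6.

neither

In Ł4: at x_1 = 0, x_2 = 1/3 the value is 2/3 — not a tautology.
In Ł6: at x_1 = 0, x_2 = 1/5 the value is 4/5 — not a tautology.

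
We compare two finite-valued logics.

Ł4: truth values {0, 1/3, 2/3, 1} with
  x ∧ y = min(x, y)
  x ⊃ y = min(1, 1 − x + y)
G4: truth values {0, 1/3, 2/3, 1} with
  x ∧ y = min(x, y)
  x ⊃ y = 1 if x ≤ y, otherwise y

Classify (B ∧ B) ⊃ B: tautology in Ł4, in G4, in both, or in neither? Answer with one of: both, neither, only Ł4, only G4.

In Ł4: every assignment gives 1 — tautology.
In G4: every assignment gives 1 — tautology.

both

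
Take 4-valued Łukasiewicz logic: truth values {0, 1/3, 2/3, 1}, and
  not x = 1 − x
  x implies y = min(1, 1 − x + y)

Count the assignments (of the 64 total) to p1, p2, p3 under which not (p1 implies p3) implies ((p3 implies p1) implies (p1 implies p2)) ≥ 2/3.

value 1: 57 assignments (counts)
value 2/3: 4 assignments (counts)
value 1/3: 2 assignments
value 0: 1 assignment
So 61 of the 64 assignments meet the threshold.

61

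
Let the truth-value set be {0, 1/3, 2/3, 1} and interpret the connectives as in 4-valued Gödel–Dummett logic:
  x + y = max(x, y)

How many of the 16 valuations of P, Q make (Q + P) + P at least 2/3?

P = 0, Q = 0 ↦ 0  <
P = 0, Q = 1/3 ↦ 1/3  <
P = 0, Q = 2/3 ↦ 2/3  ≥
P = 0, Q = 1 ↦ 1  ≥
P = 1/3, Q = 0 ↦ 1/3  <
P = 1/3, Q = 1/3 ↦ 1/3  <
P = 1/3, Q = 2/3 ↦ 2/3  ≥
P = 1/3, Q = 1 ↦ 1  ≥
P = 2/3, Q = 0 ↦ 2/3  ≥
P = 2/3, Q = 1/3 ↦ 2/3  ≥
P = 2/3, Q = 2/3 ↦ 2/3  ≥
P = 2/3, Q = 1 ↦ 1  ≥
P = 1, Q = 0 ↦ 1  ≥
P = 1, Q = 1/3 ↦ 1  ≥
P = 1, Q = 2/3 ↦ 1  ≥
P = 1, Q = 1 ↦ 1  ≥
So 12 of the 16 assignments meet the threshold.

12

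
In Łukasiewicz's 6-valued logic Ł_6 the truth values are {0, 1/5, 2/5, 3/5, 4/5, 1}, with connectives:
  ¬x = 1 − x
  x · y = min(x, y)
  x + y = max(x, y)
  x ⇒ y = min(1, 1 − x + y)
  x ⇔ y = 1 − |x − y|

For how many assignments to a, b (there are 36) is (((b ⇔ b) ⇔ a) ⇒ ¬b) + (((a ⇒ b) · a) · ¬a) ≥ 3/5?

value 1: 21 assignments (counts)
value 4/5: 5 assignments (counts)
value 3/5: 4 assignments (counts)
value 2/5: 3 assignments
value 1/5: 2 assignments
value 0: 1 assignment
So 30 of the 36 assignments meet the threshold.

30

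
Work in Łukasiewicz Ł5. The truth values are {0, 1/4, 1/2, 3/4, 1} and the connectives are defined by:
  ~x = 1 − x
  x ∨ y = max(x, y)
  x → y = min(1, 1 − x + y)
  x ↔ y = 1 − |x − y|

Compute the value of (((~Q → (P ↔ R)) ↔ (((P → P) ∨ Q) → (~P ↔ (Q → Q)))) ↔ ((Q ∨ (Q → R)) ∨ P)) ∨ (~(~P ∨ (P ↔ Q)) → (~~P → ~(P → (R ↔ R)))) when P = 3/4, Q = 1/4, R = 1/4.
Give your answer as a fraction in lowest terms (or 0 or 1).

3/4

~Q = ~1/4 = 3/4
P ↔ R = 3/4 ↔ 1/4 = 1/2
~Q → (P ↔ R) = 3/4 → 1/2 = 3/4
P → P = 3/4 → 3/4 = 1
(P → P) ∨ Q = 1 ∨ 1/4 = 1
~P = ~3/4 = 1/4
Q → Q = 1/4 → 1/4 = 1
~P ↔ (Q → Q) = 1/4 ↔ 1 = 1/4
((P → P) ∨ Q) → (~P ↔ (Q → Q)) = 1 → 1/4 = 1/4
(~Q → (P ↔ R)) ↔ (((P → P) ∨ Q) → (~P ↔ (Q → Q))) = 3/4 ↔ 1/4 = 1/2
Q → R = 1/4 → 1/4 = 1
Q ∨ (Q → R) = 1/4 ∨ 1 = 1
(Q ∨ (Q → R)) ∨ P = 1 ∨ 3/4 = 1
((~Q → (P ↔ R)) ↔ (((P → P) ∨ Q) → (~P ↔ (Q → Q)))) ↔ ((Q ∨ (Q → R)) ∨ P) = 1/2 ↔ 1 = 1/2
~P = ~3/4 = 1/4
P ↔ Q = 3/4 ↔ 1/4 = 1/2
~P ∨ (P ↔ Q) = 1/4 ∨ 1/2 = 1/2
~(~P ∨ (P ↔ Q)) = ~1/2 = 1/2
~P = ~3/4 = 1/4
~~P = ~1/4 = 3/4
R ↔ R = 1/4 ↔ 1/4 = 1
P → (R ↔ R) = 3/4 → 1 = 1
~(P → (R ↔ R)) = ~1 = 0
~~P → ~(P → (R ↔ R)) = 3/4 → 0 = 1/4
~(~P ∨ (P ↔ Q)) → (~~P → ~(P → (R ↔ R))) = 1/2 → 1/4 = 3/4
(((~Q → (P ↔ R)) ↔ (((P → P) ∨ Q) → (~P ↔ (Q → Q)))) ↔ ((Q ∨ (Q → R)) ∨ P)) ∨ (~(~P ∨ (P ↔ Q)) → (~~P → ~(P → (R ↔ R)))) = 1/2 ∨ 3/4 = 3/4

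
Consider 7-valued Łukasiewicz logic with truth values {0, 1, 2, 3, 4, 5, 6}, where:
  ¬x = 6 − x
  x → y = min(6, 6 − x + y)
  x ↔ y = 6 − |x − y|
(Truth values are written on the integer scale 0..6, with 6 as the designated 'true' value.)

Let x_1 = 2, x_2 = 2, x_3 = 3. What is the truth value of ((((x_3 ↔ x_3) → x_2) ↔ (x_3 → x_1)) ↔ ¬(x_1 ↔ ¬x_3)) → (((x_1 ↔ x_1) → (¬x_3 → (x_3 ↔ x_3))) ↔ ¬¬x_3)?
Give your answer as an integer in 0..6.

x_3 ↔ x_3 = 3 ↔ 3 = 6
(x_3 ↔ x_3) → x_2 = 6 → 2 = 2
x_3 → x_1 = 3 → 2 = 5
((x_3 ↔ x_3) → x_2) ↔ (x_3 → x_1) = 2 ↔ 5 = 3
¬x_3 = ¬3 = 3
x_1 ↔ ¬x_3 = 2 ↔ 3 = 5
¬(x_1 ↔ ¬x_3) = ¬5 = 1
(((x_3 ↔ x_3) → x_2) ↔ (x_3 → x_1)) ↔ ¬(x_1 ↔ ¬x_3) = 3 ↔ 1 = 4
x_1 ↔ x_1 = 2 ↔ 2 = 6
¬x_3 = ¬3 = 3
x_3 ↔ x_3 = 3 ↔ 3 = 6
¬x_3 → (x_3 ↔ x_3) = 3 → 6 = 6
(x_1 ↔ x_1) → (¬x_3 → (x_3 ↔ x_3)) = 6 → 6 = 6
¬x_3 = ¬3 = 3
¬¬x_3 = ¬3 = 3
((x_1 ↔ x_1) → (¬x_3 → (x_3 ↔ x_3))) ↔ ¬¬x_3 = 6 ↔ 3 = 3
((((x_3 ↔ x_3) → x_2) ↔ (x_3 → x_1)) ↔ ¬(x_1 ↔ ¬x_3)) → (((x_1 ↔ x_1) → (¬x_3 → (x_3 ↔ x_3))) ↔ ¬¬x_3) = 4 → 3 = 5

5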